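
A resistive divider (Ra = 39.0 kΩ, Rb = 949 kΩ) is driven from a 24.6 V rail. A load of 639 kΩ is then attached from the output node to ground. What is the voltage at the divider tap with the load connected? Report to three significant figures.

The load sits in parallel with Rb: Rb‖R_L = (949 × 639) / (949 + 639) = 381.9 kΩ.
V_out = 24.6 × 381.9 / (39.0 + 381.9) = 24.6 × 381.9/420.9 = 22.3 V.
(Unloaded it would have been 23.6 V.)

V_out ≈ 22.3 V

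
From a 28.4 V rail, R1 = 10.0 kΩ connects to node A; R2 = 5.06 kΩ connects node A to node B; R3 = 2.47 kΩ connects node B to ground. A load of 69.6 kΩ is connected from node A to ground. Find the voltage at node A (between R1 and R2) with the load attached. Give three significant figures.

Below node A the series string R2+R3 = 7.530 kΩ sits in parallel with the 69.6 kΩ load: 6.795 kΩ.
V_A = 28.4 × 6.795/(10.0 + 6.795) = 11.5 V.

V ≈ 11.5 V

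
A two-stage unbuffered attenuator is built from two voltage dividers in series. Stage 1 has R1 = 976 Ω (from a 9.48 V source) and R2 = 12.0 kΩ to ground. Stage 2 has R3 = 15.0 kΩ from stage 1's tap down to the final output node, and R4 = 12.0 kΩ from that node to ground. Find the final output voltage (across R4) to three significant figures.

Stage 2 presents R3+R4 = 27000 Ω as a load on stage 1's tap.
Stage 1's lower leg becomes R2‖(R3+R4) = 8308 Ω, so V_mid = 9.48 × 8308/9284 = 8.483 V.
Stage 2 is itself unloaded: V_out = V_mid × R4/(R3+R4) = 8.483 × 12000/27000 = 3.77 V.

V_out ≈ 3.77 V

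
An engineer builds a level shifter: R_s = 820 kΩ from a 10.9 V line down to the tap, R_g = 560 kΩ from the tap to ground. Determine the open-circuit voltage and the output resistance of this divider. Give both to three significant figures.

V_th = 4.42 V, R_th = 333 kΩ

V_th is the open-circuit tap voltage: 10.9 × 560/(820 + 560) = 4.42 V.
With the supply zeroed, R_s and R_g appear in parallel from the tap: R_th = R_s‖R_g = (820 × 560)/1380 = 333 kΩ.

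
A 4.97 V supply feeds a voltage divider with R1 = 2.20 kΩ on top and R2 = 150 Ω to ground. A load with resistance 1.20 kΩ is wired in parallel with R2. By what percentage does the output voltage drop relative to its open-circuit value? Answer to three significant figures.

The divider's output (Thévenin) resistance is R1‖R2 = 140.4 Ω.
Fractional drop under load = R_th/(R_th + R_L) = 140.4 / (140.4 + 1200) = 0.1048.
So the output falls by 10.5 %.

10.5 %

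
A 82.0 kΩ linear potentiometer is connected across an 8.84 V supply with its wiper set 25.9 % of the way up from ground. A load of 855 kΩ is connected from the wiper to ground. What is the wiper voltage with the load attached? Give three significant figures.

The wiper splits the pot into (1−α)R = 60.76 kΩ above and αR = 21.24 kΩ below.
Lower section ‖ load = 20.72 kΩ.
V_wiper = 8.84 × 20.72/(60.76 + 20.72) = 2.25 V.

V ≈ 2.25 V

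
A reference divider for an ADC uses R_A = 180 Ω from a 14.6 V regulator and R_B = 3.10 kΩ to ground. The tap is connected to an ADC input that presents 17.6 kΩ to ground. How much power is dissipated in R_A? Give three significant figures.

P ≈ 4.84 mW

Total resistance from the source is R_A + (R_B‖R_L) = 2816 Ω, so I = 14.6/2816 Ω = 5.185 mA.
P = I²·R_A = (5.185 mA)² × 180 Ω = 4.84 mW.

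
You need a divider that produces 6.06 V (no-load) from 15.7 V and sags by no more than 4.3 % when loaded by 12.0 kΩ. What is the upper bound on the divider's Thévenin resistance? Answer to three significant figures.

Loading drop = R_th/(R_th + R_L) ≤ 0.0430, so R_th ≤ R_L · ε/(1−ε) = 12.0 kΩ × 0.0430/0.9570 = 539 Ω.

R_th ≤ 539 Ω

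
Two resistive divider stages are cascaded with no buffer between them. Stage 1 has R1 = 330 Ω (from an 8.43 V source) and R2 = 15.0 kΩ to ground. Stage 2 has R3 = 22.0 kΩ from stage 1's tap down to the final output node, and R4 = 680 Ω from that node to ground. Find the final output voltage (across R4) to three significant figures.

V_out ≈ 0.244 V

Stage 2 presents R3+R4 = 22680 Ω as a load on stage 1's tap.
Stage 1's lower leg becomes R2‖(R3+R4) = 9029 Ω, so V_mid = 8.43 × 9029/9359 = 8.133 V.
Stage 2 is itself unloaded: V_out = V_mid × R4/(R3+R4) = 8.133 × 680/22680 = 0.244 V.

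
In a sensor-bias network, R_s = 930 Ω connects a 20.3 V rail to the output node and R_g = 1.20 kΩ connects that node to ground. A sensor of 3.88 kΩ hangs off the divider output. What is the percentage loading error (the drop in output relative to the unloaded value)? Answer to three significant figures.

The divider's output (Thévenin) resistance is R_s‖R_g = 523.9 Ω.
Fractional drop under load = R_th/(R_th + R_L) = 523.9 / (523.9 + 3880) = 0.1190.
So the output falls by 11.9 %.

11.9 %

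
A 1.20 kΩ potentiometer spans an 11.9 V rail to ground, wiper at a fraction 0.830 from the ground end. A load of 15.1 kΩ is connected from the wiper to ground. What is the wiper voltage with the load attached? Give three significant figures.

The wiper splits the pot into (1−α)R = 204.0 Ω above and αR = 996.0 Ω below.
Lower section ‖ load = 934.4 Ω.
V_wiper = 11.9 × 934.4/(204.0 + 934.4) = 9.77 V.

V ≈ 9.77 V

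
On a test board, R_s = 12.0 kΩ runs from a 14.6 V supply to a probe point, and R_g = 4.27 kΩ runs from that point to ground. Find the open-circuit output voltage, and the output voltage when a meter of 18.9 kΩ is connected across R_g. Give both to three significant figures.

Open-circuit: V = 14.6 × 4.27/(12.0 + 4.27) = 3.83 V.
With the load, R_g becomes R_g‖R_L = 3.483 kΩ, so V = 14.6 × 3.483/15.48 = 3.28 V.

Unloaded: 3.83 V; loaded: 3.28 V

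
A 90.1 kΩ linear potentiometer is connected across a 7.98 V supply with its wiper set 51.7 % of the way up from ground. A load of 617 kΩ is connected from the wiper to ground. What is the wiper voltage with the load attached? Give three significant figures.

V ≈ 3.98 V

The wiper splits the pot into (1−α)R = 43.52 kΩ above and αR = 46.58 kΩ below.
Lower section ‖ load = 43.31 kΩ.
V_wiper = 7.98 × 43.31/(43.52 + 43.31) = 3.98 V.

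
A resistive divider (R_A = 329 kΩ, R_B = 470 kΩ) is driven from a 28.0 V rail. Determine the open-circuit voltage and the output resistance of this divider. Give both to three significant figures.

V_th is the open-circuit tap voltage: 28.0 × 470/(329 + 470) = 16.5 V.
With the supply zeroed, R_A and R_B appear in parallel from the tap: R_th = R_A‖R_B = (329 × 470)/799.0 = 194 kΩ.

V_th = 16.5 V, R_th = 194 kΩ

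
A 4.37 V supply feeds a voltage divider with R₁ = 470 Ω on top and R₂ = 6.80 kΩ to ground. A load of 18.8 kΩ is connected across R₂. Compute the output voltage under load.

V_out ≈ 3.99 V

The load sits in parallel with R₂: R₂‖R_L = (6800 × 18800) / (6800 + 18800) = 4994 Ω.
V_out = 4.37 × 4994 / (470 + 4994) = 4.37 × 4994/5464 = 3.99 V.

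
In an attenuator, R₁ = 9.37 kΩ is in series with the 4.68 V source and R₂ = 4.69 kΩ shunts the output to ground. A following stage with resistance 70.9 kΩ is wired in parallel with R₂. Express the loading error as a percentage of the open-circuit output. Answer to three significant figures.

The divider's output (Thévenin) resistance is R₁‖R₂ = 3.126 kΩ.
Fractional drop under load = R_th/(R_th + R_L) = 3.126 / (3.126 + 70.9) = 0.04222.
So the output falls by 4.22 %.

4.22 %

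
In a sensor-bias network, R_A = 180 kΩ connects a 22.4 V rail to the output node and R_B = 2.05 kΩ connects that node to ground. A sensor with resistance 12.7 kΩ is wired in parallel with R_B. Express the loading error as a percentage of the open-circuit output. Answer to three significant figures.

13.8 %

The divider's output (Thévenin) resistance is R_A‖R_B = 2.027 kΩ.
Fractional drop under load = R_th/(R_th + R_L) = 2.027 / (2.027 + 12.7) = 0.1376.
So the output falls by 13.8 %.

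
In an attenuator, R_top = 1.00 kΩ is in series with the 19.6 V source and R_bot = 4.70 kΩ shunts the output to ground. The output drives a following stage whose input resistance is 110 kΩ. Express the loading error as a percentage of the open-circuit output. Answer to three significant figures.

0.744 %

The divider's output (Thévenin) resistance is R_top‖R_bot = 0.8246 kΩ.
Fractional drop under load = R_th/(R_th + R_L) = 0.8246 / (0.8246 + 110) = 0.007440.
So the output falls by 0.744 %.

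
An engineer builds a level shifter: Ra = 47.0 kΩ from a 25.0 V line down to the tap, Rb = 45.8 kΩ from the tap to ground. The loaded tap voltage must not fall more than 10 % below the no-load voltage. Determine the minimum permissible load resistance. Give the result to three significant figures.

R_L(min) ≈ 209 kΩ

Output resistance R_th = Ra‖Rb = (47.0 × 45.8)/92.80 = 23.20 kΩ.
The fractional drop is R_th/(R_th + R_L); requiring this ≤ 0.100 gives R_L ≥ R_th(1/0.100 − 1) = 23.20 × 9.000 = 209 kΩ.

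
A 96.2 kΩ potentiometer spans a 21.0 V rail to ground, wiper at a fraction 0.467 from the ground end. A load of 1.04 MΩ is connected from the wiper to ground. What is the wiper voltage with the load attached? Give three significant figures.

V ≈ 9.59 V

The wiper splits the pot into (1−α)R = 51.27 kΩ above and αR = 44.93 kΩ below.
Lower section ‖ load = 43.07 kΩ.
V_wiper = 21.0 × 43.07/(51.27 + 43.07) = 9.59 V.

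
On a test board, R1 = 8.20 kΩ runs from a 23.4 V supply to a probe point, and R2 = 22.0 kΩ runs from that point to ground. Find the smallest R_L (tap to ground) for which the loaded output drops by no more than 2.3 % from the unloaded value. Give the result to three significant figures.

Output resistance R_th = R1‖R2 = (8.20 × 22.0)/30.20 = 5.974 kΩ.
The fractional drop is R_th/(R_th + R_L); requiring this ≤ 0.0230 gives R_L ≥ R_th(1/0.0230 − 1) = 5.974 × 42.48 = 254 kΩ.

R_L(min) ≈ 254 kΩ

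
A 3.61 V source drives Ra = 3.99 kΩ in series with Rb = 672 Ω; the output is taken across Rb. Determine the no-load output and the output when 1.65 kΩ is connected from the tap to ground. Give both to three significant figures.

Open-circuit: V = 3.61 × 672/(3990 + 672) = 0.520 V.
With the load, Rb becomes Rb‖R_L = 477.5 Ω, so V = 3.61 × 477.5/4468 = 0.386 V.

Unloaded: 0.520 V; loaded: 0.386 V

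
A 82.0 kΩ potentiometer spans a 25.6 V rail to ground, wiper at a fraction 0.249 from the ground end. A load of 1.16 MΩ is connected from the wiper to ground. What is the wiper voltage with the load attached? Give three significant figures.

V ≈ 6.29 V

The wiper splits the pot into (1−α)R = 61.58 kΩ above and αR = 20.42 kΩ below.
Lower section ‖ load = 20.06 kΩ.
V_wiper = 25.6 × 20.06/(61.58 + 20.06) = 6.29 V.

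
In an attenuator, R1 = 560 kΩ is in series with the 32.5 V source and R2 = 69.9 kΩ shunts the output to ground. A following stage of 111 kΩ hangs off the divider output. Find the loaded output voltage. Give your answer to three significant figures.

V_out ≈ 2.31 V

The load sits in parallel with R2: R2‖R_L = (69.9 × 111) / (69.9 + 111) = 42.89 kΩ.
V_out = 32.5 × 42.89 / (560 + 42.89) = 32.5 × 42.89/602.9 = 2.31 V.
(Unloaded it would have been 3.61 V.)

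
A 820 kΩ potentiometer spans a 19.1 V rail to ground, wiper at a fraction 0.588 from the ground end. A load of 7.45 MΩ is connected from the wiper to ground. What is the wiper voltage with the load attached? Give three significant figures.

V ≈ 10.9 V

The wiper splits the pot into (1−α)R = 337.8 kΩ above and αR = 482.2 kΩ below.
Lower section ‖ load = 452.9 kΩ.
V_wiper = 19.1 × 452.9/(337.8 + 452.9) = 10.9 V.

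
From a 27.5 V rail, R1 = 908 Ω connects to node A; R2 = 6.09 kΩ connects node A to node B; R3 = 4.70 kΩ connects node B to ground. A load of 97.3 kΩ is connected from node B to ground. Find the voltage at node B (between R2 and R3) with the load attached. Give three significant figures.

At node B, R3 is in parallel with the load: R3‖R_L = 4483 Ω.
Below node A the resistance is R2 + (R3‖R_L) = 10570 Ω, so V_A = 27.5 × 10570/11480 = 25.33 V.
Then V_B = V_A × (R3‖R_L)/(R2 + R3‖R_L) = 25.33 × 4483/10570 = 10.7 V.

V ≈ 10.7 V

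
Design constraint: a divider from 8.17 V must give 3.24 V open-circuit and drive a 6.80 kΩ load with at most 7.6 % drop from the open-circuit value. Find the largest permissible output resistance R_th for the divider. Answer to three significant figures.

R_th ≤ 559 Ω

Loading drop = R_th/(R_th + R_L) ≤ 0.0760, so R_th ≤ R_L · ε/(1−ε) = 6.80 kΩ × 0.0760/0.9240 = 559 Ω.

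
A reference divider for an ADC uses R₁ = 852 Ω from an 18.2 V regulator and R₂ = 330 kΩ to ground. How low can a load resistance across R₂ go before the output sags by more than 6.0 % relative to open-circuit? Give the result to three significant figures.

Output resistance R_th = R₁‖R₂ = (852 × 330000)/330900 = 849.8 Ω.
The fractional drop is R_th/(R_th + R_L); requiring this ≤ 0.0600 gives R_L ≥ R_th(1/0.0600 − 1) = 849.8 × 15.67 = 13.3 kΩ.

R_L(min) ≈ 13.3 kΩ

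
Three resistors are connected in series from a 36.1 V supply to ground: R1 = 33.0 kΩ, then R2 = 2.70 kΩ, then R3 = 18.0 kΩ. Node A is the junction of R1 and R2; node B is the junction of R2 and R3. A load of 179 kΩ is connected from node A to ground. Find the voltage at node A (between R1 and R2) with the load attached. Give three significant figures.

Below node A the series string R2+R3 = 20.70 kΩ sits in parallel with the 179 kΩ load: 18.55 kΩ.
V_A = 36.1 × 18.55/(33.0 + 18.55) = 13.0 V.

V ≈ 13.0 V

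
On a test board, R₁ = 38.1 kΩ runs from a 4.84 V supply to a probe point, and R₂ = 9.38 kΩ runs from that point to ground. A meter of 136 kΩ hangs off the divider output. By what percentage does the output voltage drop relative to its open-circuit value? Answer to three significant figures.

The divider's output (Thévenin) resistance is R₁‖R₂ = 7.527 kΩ.
Fractional drop under load = R_th/(R_th + R_L) = 7.527 / (7.527 + 136) = 0.05244.
So the output falls by 5.24 %.

5.24 %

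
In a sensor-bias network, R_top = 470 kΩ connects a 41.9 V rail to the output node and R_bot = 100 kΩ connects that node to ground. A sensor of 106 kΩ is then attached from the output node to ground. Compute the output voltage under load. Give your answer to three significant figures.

V_out ≈ 4.13 V

The load sits in parallel with R_bot: R_bot‖R_L = (100 × 106) / (100 + 106) = 51.46 kΩ.
V_out = 41.9 × 51.46 / (470 + 51.46) = 41.9 × 51.46/521.5 = 4.13 V.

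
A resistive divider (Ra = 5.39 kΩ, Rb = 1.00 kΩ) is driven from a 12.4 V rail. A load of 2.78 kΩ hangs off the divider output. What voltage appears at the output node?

V_out ≈ 1.49 V

The load sits in parallel with Rb: Rb‖R_L = (1.00 × 2.78) / (1.00 + 2.78) = 0.7354 kΩ.
V_out = 12.4 × 0.7354 / (5.39 + 0.7354) = 12.4 × 0.7354/6.125 = 1.49 V.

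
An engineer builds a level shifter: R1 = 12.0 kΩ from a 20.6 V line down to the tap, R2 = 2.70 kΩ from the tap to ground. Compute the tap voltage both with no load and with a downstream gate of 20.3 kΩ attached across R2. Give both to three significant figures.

Open-circuit: V = 20.6 × 2.70/(12.0 + 2.70) = 3.78 V.
With the load, R2 becomes R2‖R_L = 2.383 kΩ, so V = 20.6 × 2.383/14.38 = 3.41 V.

Unloaded: 3.78 V; loaded: 3.41 V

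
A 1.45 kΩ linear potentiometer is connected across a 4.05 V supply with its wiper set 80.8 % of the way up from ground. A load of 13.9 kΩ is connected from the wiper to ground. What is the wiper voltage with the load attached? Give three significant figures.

V ≈ 3.22 V

The wiper splits the pot into (1−α)R = 278.4 Ω above and αR = 1172 Ω below.
Lower section ‖ load = 1081 Ω.
V_wiper = 4.05 × 1081/(278.4 + 1081) = 3.22 V.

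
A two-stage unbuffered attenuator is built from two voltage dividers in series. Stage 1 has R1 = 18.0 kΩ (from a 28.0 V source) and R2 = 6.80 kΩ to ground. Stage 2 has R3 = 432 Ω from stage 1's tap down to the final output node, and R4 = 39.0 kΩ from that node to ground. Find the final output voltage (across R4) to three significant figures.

Stage 2 presents R3+R4 = 39430 Ω as a load on stage 1's tap.
Stage 1's lower leg becomes R2‖(R3+R4) = 5800 Ω, so V_mid = 28.0 × 5800/23800 = 6.823 V.
Stage 2 is itself unloaded: V_out = V_mid × R4/(R3+R4) = 6.823 × 39000/39430 = 6.75 V.

V_out ≈ 6.75 V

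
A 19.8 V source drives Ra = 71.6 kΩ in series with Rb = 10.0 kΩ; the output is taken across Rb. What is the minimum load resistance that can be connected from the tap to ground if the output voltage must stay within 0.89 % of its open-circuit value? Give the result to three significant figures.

R_L(min) ≈ 977 kΩ

Output resistance R_th = Ra‖Rb = (71.6 × 10.0)/81.60 = 8.775 kΩ.
The fractional drop is R_th/(R_th + R_L); requiring this ≤ 0.00890 gives R_L ≥ R_th(1/0.00890 − 1) = 8.775 × 111.4 = 977 kΩ.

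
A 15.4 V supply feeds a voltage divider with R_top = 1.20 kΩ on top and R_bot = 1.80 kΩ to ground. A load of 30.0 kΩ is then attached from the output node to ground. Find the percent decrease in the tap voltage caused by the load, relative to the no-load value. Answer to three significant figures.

2.34 %

The divider's output (Thévenin) resistance is R_top‖R_bot = 0.7200 kΩ.
Fractional drop under load = R_th/(R_th + R_L) = 0.7200 / (0.7200 + 30.0) = 0.02344.
So the output falls by 2.34 %.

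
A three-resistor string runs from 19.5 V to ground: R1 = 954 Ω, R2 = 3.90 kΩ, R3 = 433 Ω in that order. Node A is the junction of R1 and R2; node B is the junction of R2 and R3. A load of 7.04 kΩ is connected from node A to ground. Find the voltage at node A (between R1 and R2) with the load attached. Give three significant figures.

Below node A the series string R2+R3 = 4333 Ω sits in parallel with the 7040 Ω load: 2682 Ω.
V_A = 19.5 × 2682/(954 + 2682) = 14.4 V.

V ≈ 14.4 V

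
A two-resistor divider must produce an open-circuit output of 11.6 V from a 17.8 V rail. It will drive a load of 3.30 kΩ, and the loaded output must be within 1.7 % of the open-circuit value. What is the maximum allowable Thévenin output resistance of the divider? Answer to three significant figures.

Loading drop = R_th/(R_th + R_L) ≤ 0.0170, so R_th ≤ R_L · ε/(1−ε) = 3.30 kΩ × 0.0170/0.9830 = 57.1 Ω.

R_th ≤ 57.1 Ω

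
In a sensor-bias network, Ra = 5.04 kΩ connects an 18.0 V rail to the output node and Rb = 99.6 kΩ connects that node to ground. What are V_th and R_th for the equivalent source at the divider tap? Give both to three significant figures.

V_th = 17.1 V, R_th = 4.80 kΩ

V_th is the open-circuit tap voltage: 18.0 × 99.6/(5.04 + 99.6) = 17.1 V.
With the supply zeroed, Ra and Rb appear in parallel from the tap: R_th = Ra‖Rb = (5.04 × 99.6)/104.6 = 4.80 kΩ.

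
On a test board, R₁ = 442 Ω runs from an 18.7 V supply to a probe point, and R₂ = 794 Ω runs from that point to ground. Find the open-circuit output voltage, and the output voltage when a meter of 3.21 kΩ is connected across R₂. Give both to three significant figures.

Unloaded: 12.0 V; loaded: 11.0 V

Open-circuit: V = 18.7 × 794/(442 + 794) = 12.0 V.
With the load, R₂ becomes R₂‖R_L = 636.5 Ω, so V = 18.7 × 636.5/1079 = 11.0 V.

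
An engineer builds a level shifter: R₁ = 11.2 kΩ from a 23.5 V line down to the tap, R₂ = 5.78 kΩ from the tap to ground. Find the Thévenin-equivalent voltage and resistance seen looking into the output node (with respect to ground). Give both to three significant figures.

V_th is the open-circuit tap voltage: 23.5 × 5.78/(11.2 + 5.78) = 8.00 V.
With the supply zeroed, R₁ and R₂ appear in parallel from the tap: R_th = R₁‖R₂ = (11.2 × 5.78)/16.98 = 3.81 kΩ.

V_th = 8.00 V, R_th = 3.81 kΩ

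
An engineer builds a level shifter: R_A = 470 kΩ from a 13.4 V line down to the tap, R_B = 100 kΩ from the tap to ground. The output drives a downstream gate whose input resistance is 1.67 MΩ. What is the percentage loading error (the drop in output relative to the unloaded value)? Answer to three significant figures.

The divider's output (Thévenin) resistance is R_A‖R_B = 82.46 kΩ.
Fractional drop under load = R_th/(R_th + R_L) = 82.46 / (82.46 + 1670) = 0.04705.
So the output falls by 4.71 %.

4.71 %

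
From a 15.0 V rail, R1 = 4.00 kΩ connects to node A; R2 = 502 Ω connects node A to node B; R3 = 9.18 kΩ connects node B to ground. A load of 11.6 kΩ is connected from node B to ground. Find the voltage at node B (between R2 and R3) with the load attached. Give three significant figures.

V ≈ 7.99 V

At node B, R3 is in parallel with the load: R3‖R_L = 5125 Ω.
Below node A the resistance is R2 + (R3‖R_L) = 5627 Ω, so V_A = 15.0 × 5627/9627 = 8.767 V.
Then V_B = V_A × (R3‖R_L)/(R2 + R3‖R_L) = 8.767 × 5125/5627 = 7.99 V.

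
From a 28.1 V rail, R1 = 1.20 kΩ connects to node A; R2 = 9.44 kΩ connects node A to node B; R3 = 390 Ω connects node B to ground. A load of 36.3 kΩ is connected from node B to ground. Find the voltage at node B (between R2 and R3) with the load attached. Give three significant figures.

V ≈ 0.983 V

At node B, R3 is in parallel with the load: R3‖R_L = 385.9 Ω.
Below node A the resistance is R2 + (R3‖R_L) = 9826 Ω, so V_A = 28.1 × 9826/11030 = 25.04 V.
Then V_B = V_A × (R3‖R_L)/(R2 + R3‖R_L) = 25.04 × 385.9/9826 = 0.983 V.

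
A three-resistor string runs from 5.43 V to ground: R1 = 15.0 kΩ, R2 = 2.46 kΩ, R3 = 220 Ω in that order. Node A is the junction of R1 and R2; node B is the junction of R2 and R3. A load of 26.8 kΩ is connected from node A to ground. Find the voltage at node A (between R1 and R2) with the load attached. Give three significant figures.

V ≈ 0.759 V

Below node A the series string R2+R3 = 2680 Ω sits in parallel with the 26800 Ω load: 2436 Ω.
V_A = 5.43 × 2436/(15000 + 2436) = 0.759 V.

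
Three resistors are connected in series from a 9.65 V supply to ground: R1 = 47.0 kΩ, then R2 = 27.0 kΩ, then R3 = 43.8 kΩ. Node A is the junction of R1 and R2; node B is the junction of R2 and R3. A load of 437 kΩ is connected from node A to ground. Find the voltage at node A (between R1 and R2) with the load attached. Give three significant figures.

V ≈ 5.45 V

Below node A the series string R2+R3 = 70.80 kΩ sits in parallel with the 437 kΩ load: 60.93 kΩ.
V_A = 9.65 × 60.93/(47.0 + 60.93) = 5.45 V.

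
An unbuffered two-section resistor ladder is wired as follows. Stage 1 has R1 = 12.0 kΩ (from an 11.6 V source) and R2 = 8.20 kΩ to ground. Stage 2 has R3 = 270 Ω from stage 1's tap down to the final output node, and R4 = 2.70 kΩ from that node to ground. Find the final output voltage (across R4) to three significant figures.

V_out ≈ 1.62 V

Stage 2 presents R3+R4 = 2970 Ω as a load on stage 1's tap.
Stage 1's lower leg becomes R2‖(R3+R4) = 2180 Ω, so V_mid = 11.6 × 2180/14180 = 1.784 V.
Stage 2 is itself unloaded: V_out = V_mid × R4/(R3+R4) = 1.784 × 2700/2970 = 1.62 V.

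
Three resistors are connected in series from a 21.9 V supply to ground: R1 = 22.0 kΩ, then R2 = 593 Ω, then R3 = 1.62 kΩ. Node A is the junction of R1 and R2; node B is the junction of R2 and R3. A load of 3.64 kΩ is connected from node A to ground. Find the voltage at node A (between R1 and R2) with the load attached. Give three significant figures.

Below node A the series string R2+R3 = 2213 Ω sits in parallel with the 3640 Ω load: 1376 Ω.
V_A = 21.9 × 1376/(22000 + 1376) = 1.29 V.

V ≈ 1.29 V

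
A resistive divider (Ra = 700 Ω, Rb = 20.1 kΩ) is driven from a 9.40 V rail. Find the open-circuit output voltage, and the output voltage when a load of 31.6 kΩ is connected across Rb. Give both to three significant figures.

Open-circuit: V = 9.40 × 20100/(700 + 20100) = 9.08 V.
With the load, Rb becomes Rb‖R_L = 12290 Ω, so V = 9.40 × 12290/12990 = 8.89 V.

Unloaded: 9.08 V; loaded: 8.89 V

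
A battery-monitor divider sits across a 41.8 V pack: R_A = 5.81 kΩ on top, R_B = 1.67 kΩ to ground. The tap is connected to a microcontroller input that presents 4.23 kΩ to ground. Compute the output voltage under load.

The load sits in parallel with R_B: R_B‖R_L = (1.67 × 4.23) / (1.67 + 4.23) = 1.197 kΩ.
V_out = 41.8 × 1.197 / (5.81 + 1.197) = 41.8 × 1.197/7.007 = 7.14 V.
(Unloaded it would have been 9.33 V.)

V_out ≈ 7.14 V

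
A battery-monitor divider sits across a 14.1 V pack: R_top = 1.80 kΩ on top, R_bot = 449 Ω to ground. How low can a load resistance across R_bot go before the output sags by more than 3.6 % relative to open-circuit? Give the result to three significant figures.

Output resistance R_th = R_top‖R_bot = (1800 × 449)/2249 = 359.4 Ω.
The fractional drop is R_th/(R_th + R_L); requiring this ≤ 0.0360 gives R_L ≥ R_th(1/0.0360 − 1) = 359.4 × 26.78 = 9.62 kΩ.

R_L(min) ≈ 9.62 kΩ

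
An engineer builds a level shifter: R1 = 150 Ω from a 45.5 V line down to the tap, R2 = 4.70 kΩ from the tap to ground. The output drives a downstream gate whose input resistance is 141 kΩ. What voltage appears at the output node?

V_out ≈ 44.0 V

The load sits in parallel with R2: R2‖R_L = (4700 × 141000) / (4700 + 141000) = 4548 Ω.
V_out = 45.5 × 4548 / (150 + 4548) = 45.5 × 4548/4698 = 44.0 V.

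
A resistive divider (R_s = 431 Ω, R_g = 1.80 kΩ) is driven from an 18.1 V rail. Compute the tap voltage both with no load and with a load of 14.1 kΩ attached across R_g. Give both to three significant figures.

Open-circuit: V = 18.1 × 1800/(431 + 1800) = 14.6 V.
With the load, R_g becomes R_g‖R_L = 1596 Ω, so V = 18.1 × 1596/2027 = 14.3 V.

Unloaded: 14.6 V; loaded: 14.3 V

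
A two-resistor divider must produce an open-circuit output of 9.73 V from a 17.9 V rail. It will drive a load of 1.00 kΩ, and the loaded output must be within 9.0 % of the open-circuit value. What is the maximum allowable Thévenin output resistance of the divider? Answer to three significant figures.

R_th ≤ 98.9 Ω

Loading drop = R_th/(R_th + R_L) ≤ 0.0900, so R_th ≤ R_L · ε/(1−ε) = 1.00 kΩ × 0.0900/0.9100 = 98.9 Ω.
(Any R1, R2 with R2/(R1+R2) = 0.544 and R1‖R2 ≤ 98.9 Ω will meet the spec.)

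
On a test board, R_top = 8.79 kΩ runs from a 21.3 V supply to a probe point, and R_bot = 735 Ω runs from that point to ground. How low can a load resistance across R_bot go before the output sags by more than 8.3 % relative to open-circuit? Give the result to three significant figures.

Output resistance R_th = R_top‖R_bot = (8790 × 735)/9525 = 678.3 Ω.
The fractional drop is R_th/(R_th + R_L); requiring this ≤ 0.0830 gives R_L ≥ R_th(1/0.0830 − 1) = 678.3 × 11.05 = 7.49 kΩ.

R_L(min) ≈ 7.49 kΩ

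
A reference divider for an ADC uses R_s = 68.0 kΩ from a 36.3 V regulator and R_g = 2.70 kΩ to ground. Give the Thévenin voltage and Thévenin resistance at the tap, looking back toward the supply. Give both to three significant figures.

V_th = 1.39 V, R_th = 2.60 kΩ

V_th is the open-circuit tap voltage: 36.3 × 2.70/(68.0 + 2.70) = 1.39 V.
With the supply zeroed, R_s and R_g appear in parallel from the tap: R_th = R_s‖R_g = (68.0 × 2.70)/70.70 = 2.60 kΩ.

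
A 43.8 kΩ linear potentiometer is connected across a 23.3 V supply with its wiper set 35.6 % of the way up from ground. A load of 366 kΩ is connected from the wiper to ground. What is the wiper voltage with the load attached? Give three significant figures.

The wiper splits the pot into (1−α)R = 28.21 kΩ above and αR = 15.59 kΩ below.
Lower section ‖ load = 14.96 kΩ.
V_wiper = 23.3 × 14.96/(28.21 + 14.96) = 8.07 V.

V ≈ 8.07 V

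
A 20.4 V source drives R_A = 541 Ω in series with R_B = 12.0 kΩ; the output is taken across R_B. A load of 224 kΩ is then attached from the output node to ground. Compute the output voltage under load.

V_out ≈ 19.5 V

The load sits in parallel with R_B: R_B‖R_L = (12000 × 224000) / (12000 + 224000) = 11390 Ω.
V_out = 20.4 × 11390 / (541 + 11390) = 20.4 × 11390/11930 = 19.5 V.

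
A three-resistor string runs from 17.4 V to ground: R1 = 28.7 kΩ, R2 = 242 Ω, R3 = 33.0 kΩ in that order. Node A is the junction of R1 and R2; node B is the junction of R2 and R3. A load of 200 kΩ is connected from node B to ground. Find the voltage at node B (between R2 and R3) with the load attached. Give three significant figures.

At node B, R3 is in parallel with the load: R3‖R_L = 28330 Ω.
Below node A the resistance is R2 + (R3‖R_L) = 28570 Ω, so V_A = 17.4 × 28570/57270 = 8.680 V.
Then V_B = V_A × (R3‖R_L)/(R2 + R3‖R_L) = 8.680 × 28330/28570 = 8.61 V.

V ≈ 8.61 V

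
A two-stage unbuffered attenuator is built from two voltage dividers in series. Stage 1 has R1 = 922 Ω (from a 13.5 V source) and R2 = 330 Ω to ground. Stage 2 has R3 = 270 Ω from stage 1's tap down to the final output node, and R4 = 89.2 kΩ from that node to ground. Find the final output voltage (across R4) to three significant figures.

V_out ≈ 3.54 V

Stage 2 presents R3+R4 = 89470 Ω as a load on stage 1's tap.
Stage 1's lower leg becomes R2‖(R3+R4) = 328.8 Ω, so V_mid = 13.5 × 328.8/1251 = 3.549 V.
Stage 2 is itself unloaded: V_out = V_mid × R4/(R3+R4) = 3.549 × 89200/89470 = 3.54 V.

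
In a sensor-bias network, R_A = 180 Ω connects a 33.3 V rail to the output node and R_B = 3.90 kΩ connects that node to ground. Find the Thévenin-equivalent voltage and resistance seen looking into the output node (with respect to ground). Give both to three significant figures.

V_th = 31.8 V, R_th = 172 Ω

V_th is the open-circuit tap voltage: 33.3 × 3900/(180 + 3900) = 31.8 V.
With the supply zeroed, R_A and R_B appear in parallel from the tap: R_th = R_A‖R_B = (180 × 3900)/4080 = 172 Ω.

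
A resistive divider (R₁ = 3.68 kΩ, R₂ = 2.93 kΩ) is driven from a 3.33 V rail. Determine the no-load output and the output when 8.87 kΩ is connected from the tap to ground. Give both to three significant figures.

Open-circuit: V = 3.33 × 2.93/(3.68 + 2.93) = 1.48 V.
With the load, R₂ becomes R₂‖R_L = 2.202 kΩ, so V = 3.33 × 2.202/5.882 = 1.25 V.

Unloaded: 1.48 V; loaded: 1.25 V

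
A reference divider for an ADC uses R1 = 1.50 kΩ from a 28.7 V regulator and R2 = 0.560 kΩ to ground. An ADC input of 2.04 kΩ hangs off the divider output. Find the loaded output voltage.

V_out ≈ 6.50 V

The load sits in parallel with R2: R2‖R_L = (560 × 2040) / (560 + 2040) = 439.4 Ω.
V_out = 28.7 × 439.4 / (1500 + 439.4) = 28.7 × 439.4/1939 = 6.50 V.
(Unloaded it would have been 7.80 V.)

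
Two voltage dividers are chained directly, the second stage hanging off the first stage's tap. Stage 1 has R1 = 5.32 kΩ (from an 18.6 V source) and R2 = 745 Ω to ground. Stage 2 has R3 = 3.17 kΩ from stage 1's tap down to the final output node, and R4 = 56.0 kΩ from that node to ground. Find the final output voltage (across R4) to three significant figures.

V_out ≈ 2.14 V

Stage 2 presents R3+R4 = 59170 Ω as a load on stage 1's tap.
Stage 1's lower leg becomes R2‖(R3+R4) = 735.7 Ω, so V_mid = 18.6 × 735.7/6056 = 2.260 V.
Stage 2 is itself unloaded: V_out = V_mid × R4/(R3+R4) = 2.260 × 56000/59170 = 2.14 V.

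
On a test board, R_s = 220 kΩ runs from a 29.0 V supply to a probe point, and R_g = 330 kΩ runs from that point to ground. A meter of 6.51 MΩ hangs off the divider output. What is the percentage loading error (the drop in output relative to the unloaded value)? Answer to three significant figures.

1.99 %

The divider's output (Thévenin) resistance is R_s‖R_g = 132.0 kΩ.
Fractional drop under load = R_th/(R_th + R_L) = 132.0 / (132.0 + 6510) = 0.01987.
So the output falls by 1.99 %.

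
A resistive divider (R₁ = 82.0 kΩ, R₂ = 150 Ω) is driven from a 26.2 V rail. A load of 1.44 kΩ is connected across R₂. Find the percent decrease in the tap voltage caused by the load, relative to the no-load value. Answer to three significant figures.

9.42 %

The divider's output (Thévenin) resistance is R₁‖R₂ = 149.7 Ω.
Fractional drop under load = R_th/(R_th + R_L) = 149.7 / (149.7 + 1440) = 0.09418.
So the output falls by 9.42 %.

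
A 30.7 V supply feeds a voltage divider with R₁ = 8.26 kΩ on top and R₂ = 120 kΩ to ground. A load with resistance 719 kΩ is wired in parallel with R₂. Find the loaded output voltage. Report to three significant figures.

V_out ≈ 28.4 V

The load sits in parallel with R₂: R₂‖R_L = (120 × 719) / (120 + 719) = 102.8 kΩ.
V_out = 30.7 × 102.8 / (8.26 + 102.8) = 30.7 × 102.8/111.1 = 28.4 V.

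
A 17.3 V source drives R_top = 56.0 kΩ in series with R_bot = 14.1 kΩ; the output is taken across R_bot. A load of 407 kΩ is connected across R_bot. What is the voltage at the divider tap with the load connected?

V_out ≈ 3.39 V

The load sits in parallel with R_bot: R_bot‖R_L = (14.1 × 407) / (14.1 + 407) = 13.63 kΩ.
V_out = 17.3 × 13.63 / (56.0 + 13.63) = 17.3 × 13.63/69.63 = 3.39 V.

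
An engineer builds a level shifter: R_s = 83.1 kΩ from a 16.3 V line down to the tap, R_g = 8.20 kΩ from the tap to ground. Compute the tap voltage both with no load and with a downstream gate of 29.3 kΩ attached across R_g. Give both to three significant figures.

Open-circuit: V = 16.3 × 8.20/(83.1 + 8.20) = 1.46 V.
With the load, R_g becomes R_g‖R_L = 6.407 kΩ, so V = 16.3 × 6.407/89.51 = 1.17 V.

Unloaded: 1.46 V; loaded: 1.17 V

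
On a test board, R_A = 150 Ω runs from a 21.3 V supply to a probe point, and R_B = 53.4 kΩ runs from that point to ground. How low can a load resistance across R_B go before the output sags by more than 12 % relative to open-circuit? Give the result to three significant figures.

Output resistance R_th = R_A‖R_B = (150 × 53400)/53550 = 149.6 Ω.
The fractional drop is R_th/(R_th + R_L); requiring this ≤ 0.120 gives R_L ≥ R_th(1/0.120 − 1) = 149.6 × 7.333 = 1.10 kΩ.

R_L(min) ≈ 1.10 kΩ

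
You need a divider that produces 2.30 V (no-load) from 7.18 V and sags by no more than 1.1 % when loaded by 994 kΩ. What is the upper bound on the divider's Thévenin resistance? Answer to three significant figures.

R_th ≤ 11.1 kΩ

Loading drop = R_th/(R_th + R_L) ≤ 0.0110, so R_th ≤ R_L · ε/(1−ε) = 994 kΩ × 0.0110/0.9890 = 11.1 kΩ.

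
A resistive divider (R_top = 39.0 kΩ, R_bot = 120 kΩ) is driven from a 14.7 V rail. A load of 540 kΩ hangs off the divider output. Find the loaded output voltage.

V_out ≈ 10.5 V

The load sits in parallel with R_bot: R_bot‖R_L = (120 × 540) / (120 + 540) = 98.18 kΩ.
V_out = 14.7 × 98.18 / (39.0 + 98.18) = 14.7 × 98.18/137.2 = 10.5 V.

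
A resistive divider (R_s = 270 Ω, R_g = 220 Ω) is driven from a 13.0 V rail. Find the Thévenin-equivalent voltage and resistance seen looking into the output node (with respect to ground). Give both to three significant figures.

V_th = 5.84 V, R_th = 121 Ω

V_th is the open-circuit tap voltage: 13.0 × 220/(270 + 220) = 5.84 V.
With the supply zeroed, R_s and R_g appear in parallel from the tap: R_th = R_s‖R_g = (270 × 220)/490.0 = 121 Ω.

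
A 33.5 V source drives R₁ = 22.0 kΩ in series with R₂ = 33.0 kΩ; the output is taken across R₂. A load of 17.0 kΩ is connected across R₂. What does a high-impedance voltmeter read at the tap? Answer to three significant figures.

V_out ≈ 11.3 V

The load sits in parallel with R₂: R₂‖R_L = (33.0 × 17.0) / (33.0 + 17.0) = 11.22 kΩ.
V_out = 33.5 × 11.22 / (22.0 + 11.22) = 33.5 × 11.22/33.22 = 11.3 V.
(Unloaded it would have been 20.1 V.)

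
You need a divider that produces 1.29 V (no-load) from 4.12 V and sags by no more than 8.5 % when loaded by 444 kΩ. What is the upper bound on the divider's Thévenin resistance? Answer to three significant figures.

Loading drop = R_th/(R_th + R_L) ≤ 0.0850, so R_th ≤ R_L · ε/(1−ε) = 444 kΩ × 0.0850/0.9150 = 41.2 kΩ.
(Any R1, R2 with R2/(R1+R2) = 0.313 and R1‖R2 ≤ 41.2 kΩ will meet the spec.)

R_th ≤ 41.2 kΩ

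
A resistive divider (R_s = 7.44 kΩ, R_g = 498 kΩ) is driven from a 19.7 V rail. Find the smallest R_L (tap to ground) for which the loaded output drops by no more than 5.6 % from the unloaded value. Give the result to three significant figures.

R_L(min) ≈ 124 kΩ

Output resistance R_th = R_s‖R_g = (7.44 × 498)/505.4 = 7.330 kΩ.
The fractional drop is R_th/(R_th + R_L); requiring this ≤ 0.0560 gives R_L ≥ R_th(1/0.0560 − 1) = 7.330 × 16.86 = 124 kΩ.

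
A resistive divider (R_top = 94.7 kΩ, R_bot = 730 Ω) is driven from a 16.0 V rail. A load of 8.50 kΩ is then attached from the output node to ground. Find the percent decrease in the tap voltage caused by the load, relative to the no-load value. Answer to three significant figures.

The divider's output (Thévenin) resistance is R_top‖R_bot = 724.4 Ω.
Fractional drop under load = R_th/(R_th + R_L) = 724.4 / (724.4 + 8500) = 0.07853.
So the output falls by 7.85 %.

7.85 %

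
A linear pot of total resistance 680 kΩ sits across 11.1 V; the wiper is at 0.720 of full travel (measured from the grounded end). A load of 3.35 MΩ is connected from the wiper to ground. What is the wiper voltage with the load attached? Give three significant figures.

The wiper splits the pot into (1−α)R = 190.4 kΩ above and αR = 489.6 kΩ below.
Lower section ‖ load = 427.2 kΩ.
V_wiper = 11.1 × 427.2/(190.4 + 427.2) = 7.68 V.

V ≈ 7.68 V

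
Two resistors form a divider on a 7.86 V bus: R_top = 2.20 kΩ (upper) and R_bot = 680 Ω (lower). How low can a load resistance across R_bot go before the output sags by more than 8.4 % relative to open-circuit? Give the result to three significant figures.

R_L(min) ≈ 5.66 kΩ

Output resistance R_th = R_top‖R_bot = (2200 × 680)/2880 = 519.4 Ω.
The fractional drop is R_th/(R_th + R_L); requiring this ≤ 0.0840 gives R_L ≥ R_th(1/0.0840 − 1) = 519.4 × 10.90 = 5.66 kΩ.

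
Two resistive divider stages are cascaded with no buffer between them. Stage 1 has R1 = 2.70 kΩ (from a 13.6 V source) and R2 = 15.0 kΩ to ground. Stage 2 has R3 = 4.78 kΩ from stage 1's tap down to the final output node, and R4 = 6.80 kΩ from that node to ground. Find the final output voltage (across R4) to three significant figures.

Stage 2 presents R3+R4 = 11.58 kΩ as a load on stage 1's tap.
Stage 1's lower leg becomes R2‖(R3+R4) = 6.535 kΩ, so V_mid = 13.6 × 6.535/9.235 = 9.624 V.
Stage 2 is itself unloaded: V_out = V_mid × R4/(R3+R4) = 9.624 × 6.80/11.58 = 5.65 V.

V_out ≈ 5.65 V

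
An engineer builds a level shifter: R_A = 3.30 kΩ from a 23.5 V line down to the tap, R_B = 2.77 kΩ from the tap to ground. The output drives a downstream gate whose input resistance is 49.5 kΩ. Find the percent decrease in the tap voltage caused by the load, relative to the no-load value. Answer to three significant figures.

The divider's output (Thévenin) resistance is R_A‖R_B = 1.506 kΩ.
Fractional drop under load = R_th/(R_th + R_L) = 1.506 / (1.506 + 49.5) = 0.02952.
So the output falls by 2.95 %.

2.95 %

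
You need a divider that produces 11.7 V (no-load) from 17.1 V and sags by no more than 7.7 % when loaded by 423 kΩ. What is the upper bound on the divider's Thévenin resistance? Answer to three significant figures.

R_th ≤ 35.3 kΩ

Loading drop = R_th/(R_th + R_L) ≤ 0.0770, so R_th ≤ R_L · ε/(1−ε) = 423 kΩ × 0.0770/0.9230 = 35.3 kΩ.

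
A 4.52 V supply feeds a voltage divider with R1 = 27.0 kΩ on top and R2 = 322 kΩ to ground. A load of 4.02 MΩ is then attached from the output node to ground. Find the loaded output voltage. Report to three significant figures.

The load sits in parallel with R2: R2‖R_L = (322 × 4020) / (322 + 4020) = 298.1 kΩ.
V_out = 4.52 × 298.1 / (27.0 + 298.1) = 4.52 × 298.1/325.1 = 4.14 V.
(Unloaded it would have been 4.17 V.)

V_out ≈ 4.14 V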